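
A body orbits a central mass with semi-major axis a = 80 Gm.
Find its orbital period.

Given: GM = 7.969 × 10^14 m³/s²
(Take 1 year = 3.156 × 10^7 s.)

Convert to SI: a = 80 Gm = 8e+10 m.
Kepler's third law: T = 2π √(a³ / GM).
Substituting a = 8e+10 m and GM = 7.969e+14 m³/s²:
T = 2π √((8e+10)³ / 7.969e+14) s
T ≈ 5.036e+09 s = 159.6 years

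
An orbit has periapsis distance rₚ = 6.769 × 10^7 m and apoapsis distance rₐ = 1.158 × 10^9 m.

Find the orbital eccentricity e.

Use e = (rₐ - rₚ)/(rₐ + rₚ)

e = (rₐ − rₚ) / (rₐ + rₚ).
e = (1.158e+09 − 6.769e+07) / (1.158e+09 + 6.769e+07) = 1.09031e+09 / 1.22569e+09 ≈ 0.8895.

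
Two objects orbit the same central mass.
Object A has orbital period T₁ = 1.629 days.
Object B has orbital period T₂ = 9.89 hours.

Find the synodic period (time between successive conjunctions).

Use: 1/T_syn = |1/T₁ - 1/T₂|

Convert to SI: T₁ = 1.629 days = 140746 s; T₂ = 9.89 hours = 35604 s.
T_syn = |T₁ · T₂ / (T₁ − T₂)|.
T_syn = |140746 · 35604 / (140746 − 35604)| s ≈ 4.766e+04 s = 13.24 hours.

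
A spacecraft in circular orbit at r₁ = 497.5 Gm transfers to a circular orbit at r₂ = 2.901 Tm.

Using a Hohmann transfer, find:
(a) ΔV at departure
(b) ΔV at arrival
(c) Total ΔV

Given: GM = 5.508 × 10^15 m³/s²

Convert to SI: r₁ = 497.5 Gm = 4.975e+11 m; r₂ = 2.901 Tm = 2.901e+12 m.
Transfer semi-major axis: a_t = (r₁ + r₂)/2 = (4.975e+11 + 2.901e+12)/2 = 1.69925e+12 m.
Circular speeds: v₁ = √(GM/r₁) = 105.221 m/s, v₂ = √(GM/r₂) = 43.5736 m/s.
Transfer speeds (vis-viva v² = GM(2/r − 1/a_t)): v₁ᵗ = 137.482 m/s, v₂ᵗ = 23.5771 m/s.
(a) ΔV₁ = |v₁ᵗ − v₁| ≈ 32.26 m/s = 32.26 m/s.
(b) ΔV₂ = |v₂ − v₂ᵗ| ≈ 20 m/s = 20 m/s.
(c) ΔV_total = ΔV₁ + ΔV₂ ≈ 52.26 m/s = 52.26 m/s.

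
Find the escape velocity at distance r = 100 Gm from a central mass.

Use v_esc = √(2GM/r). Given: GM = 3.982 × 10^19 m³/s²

Convert to SI: r = 100 Gm = 1e+11 m.
Escape velocity comes from setting total energy to zero: ½v² − GM/r = 0 ⇒ v_esc = √(2GM / r).
v_esc = √(2 · 3.982e+19 / 1e+11) m/s ≈ 2.822e+04 m/s = 28.22 km/s.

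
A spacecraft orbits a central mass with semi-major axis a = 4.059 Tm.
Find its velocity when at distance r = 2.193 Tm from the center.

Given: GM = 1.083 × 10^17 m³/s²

Convert to SI: a = 4.059 Tm = 4.059e+12 m; r = 2.193 Tm = 2.193e+12 m.
Vis-viva: v = √(GM · (2/r − 1/a)).
2/r − 1/a = 2/2.193e+12 − 1/4.059e+12 = 6.65627e-13 m⁻¹.
v = √(1.083e+17 · 6.65627e-13) m/s ≈ 268.5 m/s = 268.5 m/s.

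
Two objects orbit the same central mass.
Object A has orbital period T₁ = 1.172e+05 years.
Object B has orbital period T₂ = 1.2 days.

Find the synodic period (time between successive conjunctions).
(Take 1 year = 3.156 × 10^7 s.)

Convert to SI: T₁ = 1.172e+05 years = 3.69883e+12 s; T₂ = 1.2 days = 103680 s.
T_syn = |T₁ · T₂ / (T₁ − T₂)|.
T_syn = |3.69883e+12 · 103680 / (3.69883e+12 − 103680)| s ≈ 1.037e+05 s = 1.2 days.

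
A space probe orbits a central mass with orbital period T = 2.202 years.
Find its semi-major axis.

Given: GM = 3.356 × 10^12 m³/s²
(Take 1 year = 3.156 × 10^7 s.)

Convert to SI: T = 2.202 years = 6.94951e+07 s.
Invert Kepler's third law: a = (GM · T² / (4π²))^(1/3).
Substituting T = 6.94951e+07 s and GM = 3.356e+12 m³/s²:
a = (3.356e+12 · (6.94951e+07)² / (4π²))^(1/3) m
a ≈ 7.432e+08 m = 7.432 × 10^8 m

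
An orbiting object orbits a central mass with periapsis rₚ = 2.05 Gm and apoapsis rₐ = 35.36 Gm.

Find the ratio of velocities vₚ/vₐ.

Convert to SI: rₚ = 2.05 Gm = 2.05e+09 m; rₐ = 35.36 Gm = 3.536e+10 m.
Conservation of angular momentum gives rₚvₚ = rₐvₐ, so vₚ/vₐ = rₐ/rₚ.
vₚ/vₐ = 3.536e+10 / 2.05e+09 ≈ 17.25.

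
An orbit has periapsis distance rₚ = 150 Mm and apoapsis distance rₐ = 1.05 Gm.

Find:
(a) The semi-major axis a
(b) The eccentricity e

Convert to SI: rₚ = 150 Mm = 1.5e+08 m; rₐ = 1.05 Gm = 1.05e+09 m.
(a) a = (rₚ + rₐ) / 2 = (1.5e+08 + 1.05e+09) / 2 ≈ 6e+08 m = 600 Mm.
(b) e = (rₐ − rₚ) / (rₐ + rₚ) = (1.05e+09 − 1.5e+08) / (1.05e+09 + 1.5e+08) ≈ 0.75.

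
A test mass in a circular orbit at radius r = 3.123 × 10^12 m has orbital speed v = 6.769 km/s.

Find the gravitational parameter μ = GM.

Convert to SI: v = 6.769 km/s = 6769 m/s.
For a circular orbit v² = GM/r, so GM = v² · r.
GM = (6769)² · 3.123e+12 m³/s² ≈ 1.431e+20 m³/s² = 1.431 × 10^20 m³/s².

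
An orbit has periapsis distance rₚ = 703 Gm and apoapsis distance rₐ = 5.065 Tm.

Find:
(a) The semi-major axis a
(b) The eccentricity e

Convert to SI: rₚ = 703 Gm = 7.03e+11 m; rₐ = 5.065 Tm = 5.065e+12 m.
(a) a = (rₚ + rₐ) / 2 = (7.03e+11 + 5.065e+12) / 2 ≈ 2.884e+12 m = 2.884 Tm.
(b) e = (rₐ − rₚ) / (rₐ + rₚ) = (5.065e+12 − 7.03e+11) / (5.065e+12 + 7.03e+11) ≈ 0.7562.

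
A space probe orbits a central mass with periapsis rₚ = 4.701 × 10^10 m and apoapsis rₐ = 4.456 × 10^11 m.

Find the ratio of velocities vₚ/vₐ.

Conservation of angular momentum gives rₚvₚ = rₐvₐ, so vₚ/vₐ = rₐ/rₚ.
vₚ/vₐ = 4.456e+11 / 4.701e+10 ≈ 9.479.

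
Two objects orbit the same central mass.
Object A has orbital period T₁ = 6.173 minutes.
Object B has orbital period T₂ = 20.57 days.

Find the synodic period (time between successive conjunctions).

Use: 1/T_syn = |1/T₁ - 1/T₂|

Convert to SI: T₁ = 6.173 minutes = 370.38 s; T₂ = 20.57 days = 1.77725e+06 s.
T_syn = |T₁ · T₂ / (T₁ − T₂)|.
T_syn = |370.38 · 1.77725e+06 / (370.38 − 1.77725e+06)| s ≈ 370.5 s = 6.174 minutes.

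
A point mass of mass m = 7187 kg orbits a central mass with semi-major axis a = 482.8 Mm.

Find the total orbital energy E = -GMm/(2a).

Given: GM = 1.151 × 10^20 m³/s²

Convert to SI: a = 482.8 Mm = 4.828e+08 m.
E = −GMm / (2a).
E = −1.151e+20 · 7187 / (2 · 4.828e+08) J ≈ -8.567e+14 J = -856.7 TJ.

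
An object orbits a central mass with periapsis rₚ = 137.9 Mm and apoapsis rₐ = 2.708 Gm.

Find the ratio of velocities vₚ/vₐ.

Convert to SI: rₚ = 137.9 Mm = 1.379e+08 m; rₐ = 2.708 Gm = 2.708e+09 m.
Conservation of angular momentum gives rₚvₚ = rₐvₐ, so vₚ/vₐ = rₐ/rₚ.
vₚ/vₐ = 2.708e+09 / 1.379e+08 ≈ 19.64.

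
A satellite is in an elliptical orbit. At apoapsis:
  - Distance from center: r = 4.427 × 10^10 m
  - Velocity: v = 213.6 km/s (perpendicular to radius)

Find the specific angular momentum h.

Convert to SI: v = 213.6 km/s = 213600 m/s.
With v perpendicular to r, h = r · v.
h = 4.427e+10 · 213600 m²/s ≈ 9.456e+15 m²/s.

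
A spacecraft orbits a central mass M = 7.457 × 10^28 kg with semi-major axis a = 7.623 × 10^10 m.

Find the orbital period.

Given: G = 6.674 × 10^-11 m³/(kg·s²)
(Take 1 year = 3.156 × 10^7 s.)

GM = G · M = 6.674e-11 · 7.457e+28 = 4.9768e+18 m³/s².
Kepler's third law: T = 2π √(a³ / GM).
Substituting a = 7.623e+10 m and GM = 4.9768e+18 m³/s²:
T = 2π √((7.623e+10)³ / 4.9768e+18) s
T ≈ 5.928e+07 s = 1.878 years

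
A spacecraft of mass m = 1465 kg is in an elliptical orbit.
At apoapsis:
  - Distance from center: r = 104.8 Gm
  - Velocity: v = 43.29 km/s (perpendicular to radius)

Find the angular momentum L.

Convert to SI: r = 104.8 Gm = 1.048e+11 m; v = 43.29 km/s = 43290 m/s.
Since v is perpendicular to r, L = m · v · r.
L = 1465 · 43290 · 1.048e+11 kg·m²/s ≈ 6.646e+18 kg·m²/s.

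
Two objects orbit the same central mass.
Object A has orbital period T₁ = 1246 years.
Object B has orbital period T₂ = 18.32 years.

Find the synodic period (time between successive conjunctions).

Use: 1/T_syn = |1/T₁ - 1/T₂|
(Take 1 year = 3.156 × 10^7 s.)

Convert to SI: T₁ = 1246 years = 3.93238e+10 s; T₂ = 18.32 years = 5.78179e+08 s.
T_syn = |T₁ · T₂ / (T₁ − T₂)|.
T_syn = |3.93238e+10 · 5.78179e+08 / (3.93238e+10 − 5.78179e+08)| s ≈ 5.868e+08 s = 18.59 years.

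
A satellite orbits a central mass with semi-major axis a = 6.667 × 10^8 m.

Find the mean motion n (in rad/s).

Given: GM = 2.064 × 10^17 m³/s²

n = √(GM / a³).
n = √(2.064e+17 / (6.667e+08)³) rad/s ≈ 2.639e-05 rad/s.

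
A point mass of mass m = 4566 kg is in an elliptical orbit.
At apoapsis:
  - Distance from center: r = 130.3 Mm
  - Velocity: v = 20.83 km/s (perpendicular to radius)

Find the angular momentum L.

Convert to SI: r = 130.3 Mm = 1.303e+08 m; v = 20.83 km/s = 20830 m/s.
Since v is perpendicular to r, L = m · v · r.
L = 4566 · 20830 · 1.303e+08 kg·m²/s ≈ 1.239e+16 kg·m²/s.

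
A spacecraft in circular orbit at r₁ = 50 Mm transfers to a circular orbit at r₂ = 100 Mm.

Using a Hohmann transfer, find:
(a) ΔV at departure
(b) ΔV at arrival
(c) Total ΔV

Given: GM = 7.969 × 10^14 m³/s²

Convert to SI: r₁ = 50 Mm = 5e+07 m; r₂ = 100 Mm = 1e+08 m.
Transfer semi-major axis: a_t = (r₁ + r₂)/2 = (5e+07 + 1e+08)/2 = 7.5e+07 m.
Circular speeds: v₁ = √(GM/r₁) = 3992.24 m/s, v₂ = √(GM/r₂) = 2822.94 m/s.
Transfer speeds (vis-viva v² = GM(2/r − 1/a_t)): v₁ᵗ = 4609.84 m/s, v₂ᵗ = 2304.92 m/s.
(a) ΔV₁ = |v₁ᵗ − v₁| ≈ 617.6 m/s = 617.6 m/s.
(b) ΔV₂ = |v₂ − v₂ᵗ| ≈ 518 m/s = 518 m/s.
(c) ΔV_total = ΔV₁ + ΔV₂ ≈ 1136 m/s = 1.136 km/s.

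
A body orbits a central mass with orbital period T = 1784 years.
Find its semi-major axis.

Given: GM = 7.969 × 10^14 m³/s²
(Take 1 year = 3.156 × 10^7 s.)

Convert to SI: T = 1784 years = 5.6303e+10 s.
Invert Kepler's third law: a = (GM · T² / (4π²))^(1/3).
Substituting T = 5.6303e+10 s and GM = 7.969e+14 m³/s²:
a = (7.969e+14 · (5.6303e+10)² / (4π²))^(1/3) m
a ≈ 4e+11 m = 400 Gm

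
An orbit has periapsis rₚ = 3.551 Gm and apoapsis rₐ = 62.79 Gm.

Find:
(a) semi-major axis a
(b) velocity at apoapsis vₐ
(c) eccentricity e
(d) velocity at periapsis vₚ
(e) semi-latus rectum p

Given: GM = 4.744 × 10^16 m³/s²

Convert to SI: rₚ = 3.551 Gm = 3.551e+09 m; rₐ = 62.79 Gm = 6.279e+10 m.
(a) a = (rₚ + rₐ)/2 = (3.551e+09 + 6.279e+10)/2 ≈ 3.317e+10 m
(b) With a = (rₚ + rₐ)/2 = 3.31705e+10 m, vₐ = √(GM (2/rₐ − 1/a)) = √(4.744e+16 · (2/6.279e+10 − 1/3.31705e+10)) m/s ≈ 284.4 m/s
(c) e = (rₐ − rₚ)/(rₐ + rₚ) = (6.279e+10 − 3.551e+09)/(6.279e+10 + 3.551e+09) ≈ 0.8929
(d) With a = (rₚ + rₐ)/2 = 3.31705e+10 m, vₚ = √(GM (2/rₚ − 1/a)) = √(4.744e+16 · (2/3.551e+09 − 1/3.31705e+10)) m/s ≈ 5029 m/s
(e) From a = (rₚ + rₐ)/2 = 3.31705e+10 m and e = (rₐ − rₚ)/(rₐ + rₚ) = 0.892947, p = a(1 − e²) = 3.31705e+10 · (1 − (0.892947)²) ≈ 6.722e+09 m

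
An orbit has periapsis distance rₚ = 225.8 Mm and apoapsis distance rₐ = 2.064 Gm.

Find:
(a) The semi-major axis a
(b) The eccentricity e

Convert to SI: rₚ = 225.8 Mm = 2.258e+08 m; rₐ = 2.064 Gm = 2.064e+09 m.
(a) a = (rₚ + rₐ) / 2 = (2.258e+08 + 2.064e+09) / 2 ≈ 1.145e+09 m = 1.145 Gm.
(b) e = (rₐ − rₚ) / (rₐ + rₚ) = (2.064e+09 − 2.258e+08) / (2.064e+09 + 2.258e+08) ≈ 0.8028.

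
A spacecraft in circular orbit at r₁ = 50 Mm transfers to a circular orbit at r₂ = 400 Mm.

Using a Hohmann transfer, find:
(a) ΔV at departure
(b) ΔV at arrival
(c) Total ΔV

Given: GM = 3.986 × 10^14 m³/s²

Convert to SI: r₁ = 50 Mm = 5e+07 m; r₂ = 400 Mm = 4e+08 m.
Transfer semi-major axis: a_t = (r₁ + r₂)/2 = (5e+07 + 4e+08)/2 = 2.25e+08 m.
Circular speeds: v₁ = √(GM/r₁) = 2823.47 m/s, v₂ = √(GM/r₂) = 998.248 m/s.
Transfer speeds (vis-viva v² = GM(2/r − 1/a_t)): v₁ᵗ = 3764.63 m/s, v₂ᵗ = 470.579 m/s.
(a) ΔV₁ = |v₁ᵗ − v₁| ≈ 941.2 m/s = 941.2 m/s.
(b) ΔV₂ = |v₂ − v₂ᵗ| ≈ 527.7 m/s = 527.7 m/s.
(c) ΔV_total = ΔV₁ + ΔV₂ ≈ 1469 m/s = 1.469 km/s.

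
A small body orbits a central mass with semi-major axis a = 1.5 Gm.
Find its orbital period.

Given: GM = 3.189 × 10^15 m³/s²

Convert to SI: a = 1.5 Gm = 1.5e+09 m.
Kepler's third law: T = 2π √(a³ / GM).
Substituting a = 1.5e+09 m and GM = 3.189e+15 m³/s²:
T = 2π √((1.5e+09)³ / 3.189e+15) s
T ≈ 6.464e+06 s = 74.81 days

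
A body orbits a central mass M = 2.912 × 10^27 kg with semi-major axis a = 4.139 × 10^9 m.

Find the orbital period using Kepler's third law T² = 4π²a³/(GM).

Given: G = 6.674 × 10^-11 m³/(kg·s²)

GM = G · M = 6.674e-11 · 2.912e+27 = 1.94347e+17 m³/s².
Kepler's third law: T = 2π √(a³ / GM).
Substituting a = 4.139e+09 m and GM = 1.94347e+17 m³/s²:
T = 2π √((4.139e+09)³ / 1.94347e+17) s
T ≈ 3.795e+06 s = 43.93 days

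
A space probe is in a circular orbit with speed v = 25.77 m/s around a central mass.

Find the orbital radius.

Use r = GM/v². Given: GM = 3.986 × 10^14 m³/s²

For a circular orbit, v² = GM / r, so r = GM / v².
r = 3.986e+14 / (25.77)² m ≈ 6.002e+11 m = 600.2 Gm.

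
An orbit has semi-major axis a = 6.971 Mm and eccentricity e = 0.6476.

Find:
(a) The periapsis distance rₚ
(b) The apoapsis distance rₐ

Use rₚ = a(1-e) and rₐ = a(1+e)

Convert to SI: a = 6.971 Mm = 6.971e+06 m.
(a) rₚ = a(1 − e) = 6.971e+06 · (1 − 0.6476) = 6.971e+06 · 0.3524 ≈ 2.457e+06 m = 2.457 Mm.
(b) rₐ = a(1 + e) = 6.971e+06 · (1 + 0.6476) = 6.971e+06 · 1.6476 ≈ 1.149e+07 m = 11.49 Mm.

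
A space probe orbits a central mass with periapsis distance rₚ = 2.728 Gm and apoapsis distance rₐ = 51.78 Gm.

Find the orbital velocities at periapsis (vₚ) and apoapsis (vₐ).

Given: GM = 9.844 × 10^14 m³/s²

Convert to SI: rₚ = 2.728 Gm = 2.728e+09 m; rₐ = 51.78 Gm = 5.178e+10 m.
Use the vis-viva equation v² = GM(2/r − 1/a) with a = (rₚ + rₐ)/2 = (2.728e+09 + 5.178e+10)/2 = 2.7254e+10 m.
vₚ = √(GM · (2/rₚ − 1/a)) = √(9.844e+14 · (2/2.728e+09 − 1/2.7254e+10)) m/s ≈ 828 m/s = 828 m/s.
vₐ = √(GM · (2/rₐ − 1/a)) = √(9.844e+14 · (2/5.178e+10 − 1/2.7254e+10)) m/s ≈ 43.62 m/s = 43.62 m/s.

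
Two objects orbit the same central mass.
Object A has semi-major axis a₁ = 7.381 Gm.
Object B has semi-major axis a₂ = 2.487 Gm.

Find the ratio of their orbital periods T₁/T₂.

Convert to SI: a₁ = 7.381 Gm = 7.381e+09 m; a₂ = 2.487 Gm = 2.487e+09 m.
From Kepler's third law, (T₁/T₂)² = (a₁/a₂)³, so T₁/T₂ = (a₁/a₂)^(3/2).
a₁/a₂ = 7.381e+09 / 2.487e+09 = 2.96783.
T₁/T₂ = (2.96783)^(3/2) ≈ 5.113.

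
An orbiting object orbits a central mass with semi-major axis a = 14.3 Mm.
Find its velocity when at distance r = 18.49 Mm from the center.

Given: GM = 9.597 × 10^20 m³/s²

Convert to SI: a = 14.3 Mm = 1.43e+07 m; r = 18.49 Mm = 1.849e+07 m.
Vis-viva: v = √(GM · (2/r − 1/a)).
2/r − 1/a = 2/1.849e+07 − 1/1.43e+07 = 3.82365e-08 m⁻¹.
v = √(9.597e+20 · 3.82365e-08) m/s ≈ 6.058e+06 m/s = 6058 km/s.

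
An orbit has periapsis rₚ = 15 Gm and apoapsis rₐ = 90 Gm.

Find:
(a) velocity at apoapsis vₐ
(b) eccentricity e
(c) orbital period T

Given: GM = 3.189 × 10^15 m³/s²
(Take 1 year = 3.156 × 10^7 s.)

Convert to SI: rₚ = 15 Gm = 1.5e+10 m; rₐ = 90 Gm = 9e+10 m.
(a) With a = (rₚ + rₐ)/2 = 5.25e+10 m, vₐ = √(GM (2/rₐ − 1/a)) = √(3.189e+15 · (2/9e+10 − 1/5.25e+10)) m/s ≈ 100.6 m/s
(b) e = (rₐ − rₚ)/(rₐ + rₚ) = (9e+10 − 1.5e+10)/(9e+10 + 1.5e+10) ≈ 0.7143
(c) With a = (rₚ + rₐ)/2 = 5.25e+10 m, T = 2π √(a³/GM) = 2π √((5.25e+10)³/3.189e+15) s ≈ 1.338e+09 s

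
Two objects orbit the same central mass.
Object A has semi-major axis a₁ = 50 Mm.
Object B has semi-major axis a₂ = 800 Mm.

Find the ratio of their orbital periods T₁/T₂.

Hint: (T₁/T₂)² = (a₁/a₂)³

Convert to SI: a₁ = 50 Mm = 5e+07 m; a₂ = 800 Mm = 8e+08 m.
From Kepler's third law, (T₁/T₂)² = (a₁/a₂)³, so T₁/T₂ = (a₁/a₂)^(3/2).
a₁/a₂ = 5e+07 / 8e+08 = 0.0625.
T₁/T₂ = (0.0625)^(3/2) ≈ 0.01562.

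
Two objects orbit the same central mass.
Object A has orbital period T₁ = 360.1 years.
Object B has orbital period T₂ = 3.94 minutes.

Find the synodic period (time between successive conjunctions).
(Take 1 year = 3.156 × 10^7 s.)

Convert to SI: T₁ = 360.1 years = 1.13648e+10 s; T₂ = 3.94 minutes = 236.4 s.
T_syn = |T₁ · T₂ / (T₁ − T₂)|.
T_syn = |1.13648e+10 · 236.4 / (1.13648e+10 − 236.4)| s ≈ 236.4 s = 3.94 minutes.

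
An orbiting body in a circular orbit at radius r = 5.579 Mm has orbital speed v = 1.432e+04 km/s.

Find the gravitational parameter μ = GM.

Convert to SI: r = 5.579 Mm = 5.579e+06 m; v = 1.432e+04 km/s = 1.432e+07 m/s.
For a circular orbit v² = GM/r, so GM = v² · r.
GM = (1.432e+07)² · 5.579e+06 m³/s² ≈ 1.144e+21 m³/s² = 1.144 × 10^21 m³/s².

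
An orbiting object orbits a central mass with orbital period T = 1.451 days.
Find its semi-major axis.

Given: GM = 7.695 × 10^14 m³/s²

Convert to SI: T = 1.451 days = 125366 s.
Invert Kepler's third law: a = (GM · T² / (4π²))^(1/3).
Substituting T = 125366 s and GM = 7.695e+14 m³/s²:
a = (7.695e+14 · (125366)² / (4π²))^(1/3) m
a ≈ 6.741e+07 m = 6.741 × 10^7 m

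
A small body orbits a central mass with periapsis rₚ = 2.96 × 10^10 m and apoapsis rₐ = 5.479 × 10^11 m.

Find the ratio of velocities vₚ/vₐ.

Conservation of angular momentum gives rₚvₚ = rₐvₐ, so vₚ/vₐ = rₐ/rₚ.
vₚ/vₐ = 5.479e+11 / 2.96e+10 ≈ 18.51.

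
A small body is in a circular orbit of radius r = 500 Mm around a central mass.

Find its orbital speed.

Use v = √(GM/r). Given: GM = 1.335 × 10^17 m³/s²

Convert to SI: r = 500 Mm = 5e+08 m.
For a circular orbit, gravity supplies the centripetal force, so v = √(GM / r).
v = √(1.335e+17 / 5e+08) m/s ≈ 1.634e+04 m/s = 16.34 km/s.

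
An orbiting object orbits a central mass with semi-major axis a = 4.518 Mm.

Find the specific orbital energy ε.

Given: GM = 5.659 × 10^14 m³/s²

Convert to SI: a = 4.518 Mm = 4.518e+06 m.
ε = −GM / (2a).
ε = −5.659e+14 / (2 · 4.518e+06) J/kg ≈ -6.263e+07 J/kg = -62.63 MJ/kg.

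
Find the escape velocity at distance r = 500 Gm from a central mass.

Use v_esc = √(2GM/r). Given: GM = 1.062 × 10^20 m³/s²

Convert to SI: r = 500 Gm = 5e+11 m.
Escape velocity comes from setting total energy to zero: ½v² − GM/r = 0 ⇒ v_esc = √(2GM / r).
v_esc = √(2 · 1.062e+20 / 5e+11) m/s ≈ 2.061e+04 m/s = 20.61 km/s.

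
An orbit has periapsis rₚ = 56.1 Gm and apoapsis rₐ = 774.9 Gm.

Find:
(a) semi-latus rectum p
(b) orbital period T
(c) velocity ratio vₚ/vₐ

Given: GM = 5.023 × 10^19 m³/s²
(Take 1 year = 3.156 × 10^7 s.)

Convert to SI: rₚ = 56.1 Gm = 5.61e+10 m; rₐ = 774.9 Gm = 7.749e+11 m.
(a) From a = (rₚ + rₐ)/2 = 4.155e+11 m and e = (rₐ − rₚ)/(rₐ + rₚ) = 0.864982, p = a(1 − e²) = 4.155e+11 · (1 − (0.864982)²) ≈ 1.046e+11 m
(b) With a = (rₚ + rₐ)/2 = 4.155e+11 m, T = 2π √(a³/GM) = 2π √((4.155e+11)³/5.023e+19) s ≈ 2.374e+08 s
(c) Conservation of angular momentum (rₚvₚ = rₐvₐ) gives vₚ/vₐ = rₐ/rₚ = 7.749e+11/5.61e+10 ≈ 13.81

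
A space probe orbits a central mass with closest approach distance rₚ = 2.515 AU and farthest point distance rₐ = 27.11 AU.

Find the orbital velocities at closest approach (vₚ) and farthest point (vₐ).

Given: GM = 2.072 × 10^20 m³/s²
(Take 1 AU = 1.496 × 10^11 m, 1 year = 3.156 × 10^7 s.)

Convert to SI: rₚ = 2.515 AU = 3.76244e+11 m; rₐ = 27.11 AU = 4.05566e+12 m.
Use the vis-viva equation v² = GM(2/r − 1/a) with a = (rₚ + rₐ)/2 = (3.76244e+11 + 4.05566e+12)/2 = 2.21595e+12 m.
vₚ = √(GM · (2/rₚ − 1/a)) = √(2.072e+20 · (2/3.76244e+11 − 1/2.21595e+12)) m/s ≈ 3.175e+04 m/s = 6.698 AU/year.
vₐ = √(GM · (2/rₐ − 1/a)) = √(2.072e+20 · (2/4.05566e+12 − 1/2.21595e+12)) m/s ≈ 2945 m/s = 0.6213 AU/year.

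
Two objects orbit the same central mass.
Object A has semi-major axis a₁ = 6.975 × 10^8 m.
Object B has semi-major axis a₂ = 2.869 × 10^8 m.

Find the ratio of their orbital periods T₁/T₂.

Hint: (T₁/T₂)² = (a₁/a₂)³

From Kepler's third law, (T₁/T₂)² = (a₁/a₂)³, so T₁/T₂ = (a₁/a₂)^(3/2).
a₁/a₂ = 6.975e+08 / 2.869e+08 = 2.43116.
T₁/T₂ = (2.43116)^(3/2) ≈ 3.791.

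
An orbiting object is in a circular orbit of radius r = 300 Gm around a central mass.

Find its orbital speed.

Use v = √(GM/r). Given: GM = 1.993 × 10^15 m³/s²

Convert to SI: r = 300 Gm = 3e+11 m.
For a circular orbit, gravity supplies the centripetal force, so v = √(GM / r).
v = √(1.993e+15 / 3e+11) m/s ≈ 81.51 m/s = 81.51 m/s.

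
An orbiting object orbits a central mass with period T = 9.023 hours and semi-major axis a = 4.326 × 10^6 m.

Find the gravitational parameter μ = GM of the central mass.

Convert to SI: T = 9.023 hours = 32482.8 s.
GM = 4π² · a³ / T².
GM = 4π² · (4.326e+06)³ / (32482.8)² m³/s² ≈ 3.029e+12 m³/s² = 3.029 × 10^12 m³/s².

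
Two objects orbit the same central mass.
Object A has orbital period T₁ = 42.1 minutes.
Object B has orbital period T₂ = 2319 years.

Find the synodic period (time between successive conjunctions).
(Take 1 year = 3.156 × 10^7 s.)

Convert to SI: T₁ = 42.1 minutes = 2526 s; T₂ = 2319 years = 7.31876e+10 s.
T_syn = |T₁ · T₂ / (T₁ − T₂)|.
T_syn = |2526 · 7.31876e+10 / (2526 − 7.31876e+10)| s ≈ 2526 s = 42.1 minutes.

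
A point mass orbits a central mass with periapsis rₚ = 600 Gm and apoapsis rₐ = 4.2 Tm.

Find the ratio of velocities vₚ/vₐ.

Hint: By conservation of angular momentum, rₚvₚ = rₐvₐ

Convert to SI: rₚ = 600 Gm = 6e+11 m; rₐ = 4.2 Tm = 4.2e+12 m.
Conservation of angular momentum gives rₚvₚ = rₐvₐ, so vₚ/vₐ = rₐ/rₚ.
vₚ/vₐ = 4.2e+12 / 6e+11 ≈ 7.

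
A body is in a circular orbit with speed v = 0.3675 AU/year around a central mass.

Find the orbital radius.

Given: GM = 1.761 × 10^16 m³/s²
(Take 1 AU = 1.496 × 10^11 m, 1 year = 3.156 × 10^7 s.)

Convert to SI: v = 0.3675 AU/year = 1742.02 m/s.
For a circular orbit, v² = GM / r, so r = GM / v².
r = 1.761e+16 / (1742.02)² m ≈ 5.803e+09 m = 0.03879 AU.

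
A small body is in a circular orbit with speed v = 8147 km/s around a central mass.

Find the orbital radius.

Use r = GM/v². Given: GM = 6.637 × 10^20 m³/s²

Convert to SI: v = 8147 km/s = 8.147e+06 m/s.
For a circular orbit, v² = GM / r, so r = GM / v².
r = 6.637e+20 / (8.147e+06)² m ≈ 9.999e+06 m = 9.999 Mm.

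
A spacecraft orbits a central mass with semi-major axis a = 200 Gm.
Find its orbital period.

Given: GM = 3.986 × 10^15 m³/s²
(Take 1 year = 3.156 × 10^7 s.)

Convert to SI: a = 200 Gm = 2e+11 m.
Kepler's third law: T = 2π √(a³ / GM).
Substituting a = 2e+11 m and GM = 3.986e+15 m³/s²:
T = 2π √((2e+11)³ / 3.986e+15) s
T ≈ 8.901e+09 s = 282 years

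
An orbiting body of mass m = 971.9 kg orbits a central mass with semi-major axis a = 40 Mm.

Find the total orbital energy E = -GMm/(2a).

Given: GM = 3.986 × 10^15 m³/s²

Convert to SI: a = 40 Mm = 4e+07 m.
E = −GMm / (2a).
E = −3.986e+15 · 971.9 / (2 · 4e+07) J ≈ -4.842e+10 J = -48.42 GJ.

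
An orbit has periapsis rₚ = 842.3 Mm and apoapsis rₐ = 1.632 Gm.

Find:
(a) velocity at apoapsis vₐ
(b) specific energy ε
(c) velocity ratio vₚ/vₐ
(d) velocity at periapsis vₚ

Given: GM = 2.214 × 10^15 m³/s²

Convert to SI: rₚ = 842.3 Mm = 8.423e+08 m; rₐ = 1.632 Gm = 1.632e+09 m.
(a) With a = (rₚ + rₐ)/2 = 1.23715e+09 m, vₐ = √(GM (2/rₐ − 1/a)) = √(2.214e+15 · (2/1.632e+09 − 1/1.23715e+09)) m/s ≈ 961.1 m/s
(b) With a = (rₚ + rₐ)/2 = 1.23715e+09 m, ε = −GM/(2a) = −2.214e+15/(2 · 1.23715e+09) J/kg ≈ -8.948e+05 J/kg
(c) Conservation of angular momentum (rₚvₚ = rₐvₐ) gives vₚ/vₐ = rₐ/rₚ = 1.632e+09/8.423e+08 ≈ 1.938
(d) With a = (rₚ + rₐ)/2 = 1.23715e+09 m, vₚ = √(GM (2/rₚ − 1/a)) = √(2.214e+15 · (2/8.423e+08 − 1/1.23715e+09)) m/s ≈ 1862 m/s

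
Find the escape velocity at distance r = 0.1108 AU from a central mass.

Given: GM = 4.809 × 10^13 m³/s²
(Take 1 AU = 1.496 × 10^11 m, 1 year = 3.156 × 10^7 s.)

Convert to SI: r = 0.1108 AU = 1.65757e+10 m.
Escape velocity comes from setting total energy to zero: ½v² − GM/r = 0 ⇒ v_esc = √(2GM / r).
v_esc = √(2 · 4.809e+13 / 1.65757e+10) m/s ≈ 76.17 m/s = 0.01607 AU/year.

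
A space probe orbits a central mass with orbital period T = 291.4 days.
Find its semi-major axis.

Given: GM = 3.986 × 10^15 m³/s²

Convert to SI: T = 291.4 days = 2.5177e+07 s.
Invert Kepler's third law: a = (GM · T² / (4π²))^(1/3).
Substituting T = 2.5177e+07 s and GM = 3.986e+15 m³/s²:
a = (3.986e+15 · (2.5177e+07)² / (4π²))^(1/3) m
a ≈ 4e+09 m = 4 Gm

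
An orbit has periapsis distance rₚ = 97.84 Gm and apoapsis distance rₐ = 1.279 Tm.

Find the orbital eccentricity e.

Convert to SI: rₚ = 97.84 Gm = 9.784e+10 m; rₐ = 1.279 Tm = 1.279e+12 m.
e = (rₐ − rₚ) / (rₐ + rₚ).
e = (1.279e+12 − 9.784e+10) / (1.279e+12 + 9.784e+10) = 1.18116e+12 / 1.37684e+12 ≈ 0.8579.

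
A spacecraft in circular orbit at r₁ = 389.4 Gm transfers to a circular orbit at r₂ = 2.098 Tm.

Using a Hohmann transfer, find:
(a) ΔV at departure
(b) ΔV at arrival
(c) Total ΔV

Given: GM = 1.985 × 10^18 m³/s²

Convert to SI: r₁ = 389.4 Gm = 3.894e+11 m; r₂ = 2.098 Tm = 2.098e+12 m.
Transfer semi-major axis: a_t = (r₁ + r₂)/2 = (3.894e+11 + 2.098e+12)/2 = 1.2437e+12 m.
Circular speeds: v₁ = √(GM/r₁) = 2257.78 m/s, v₂ = √(GM/r₂) = 972.697 m/s.
Transfer speeds (vis-viva v² = GM(2/r − 1/a_t)): v₁ᵗ = 2932.43 m/s, v₂ᵗ = 544.274 m/s.
(a) ΔV₁ = |v₁ᵗ − v₁| ≈ 674.6 m/s = 674.6 m/s.
(b) ΔV₂ = |v₂ − v₂ᵗ| ≈ 428.4 m/s = 428.4 m/s.
(c) ΔV_total = ΔV₁ + ΔV₂ ≈ 1103 m/s = 1.103 km/s.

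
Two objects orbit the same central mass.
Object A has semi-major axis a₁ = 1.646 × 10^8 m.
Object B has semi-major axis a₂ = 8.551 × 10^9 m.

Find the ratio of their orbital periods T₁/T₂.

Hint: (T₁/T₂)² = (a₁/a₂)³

From Kepler's third law, (T₁/T₂)² = (a₁/a₂)³, so T₁/T₂ = (a₁/a₂)^(3/2).
a₁/a₂ = 1.646e+08 / 8.551e+09 = 0.0192492.
T₁/T₂ = (0.0192492)^(3/2) ≈ 0.002671.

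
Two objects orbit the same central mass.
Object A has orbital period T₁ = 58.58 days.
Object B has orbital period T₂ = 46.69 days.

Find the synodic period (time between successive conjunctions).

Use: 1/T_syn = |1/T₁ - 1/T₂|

Convert to SI: T₁ = 58.58 days = 5.06131e+06 s; T₂ = 46.69 days = 4.03402e+06 s.
T_syn = |T₁ · T₂ / (T₁ − T₂)|.
T_syn = |5.06131e+06 · 4.03402e+06 / (5.06131e+06 − 4.03402e+06)| s ≈ 1.987e+07 s = 230 days.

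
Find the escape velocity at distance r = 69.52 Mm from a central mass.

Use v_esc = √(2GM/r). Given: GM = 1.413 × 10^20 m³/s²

Convert to SI: r = 69.52 Mm = 6.952e+07 m.
Escape velocity comes from setting total energy to zero: ½v² − GM/r = 0 ⇒ v_esc = √(2GM / r).
v_esc = √(2 · 1.413e+20 / 6.952e+07) m/s ≈ 2.016e+06 m/s = 2016 km/s.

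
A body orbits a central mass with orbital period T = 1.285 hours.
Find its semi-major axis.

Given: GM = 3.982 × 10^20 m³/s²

Convert to SI: T = 1.285 hours = 4626 s.
Invert Kepler's third law: a = (GM · T² / (4π²))^(1/3).
Substituting T = 4626 s and GM = 3.982e+20 m³/s²:
a = (3.982e+20 · (4626)² / (4π²))^(1/3) m
a ≈ 5.999e+08 m = 599.9 Mm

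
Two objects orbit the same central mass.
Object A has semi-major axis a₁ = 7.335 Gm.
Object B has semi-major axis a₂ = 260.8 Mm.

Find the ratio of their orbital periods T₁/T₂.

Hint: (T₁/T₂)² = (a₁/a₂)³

Convert to SI: a₁ = 7.335 Gm = 7.335e+09 m; a₂ = 260.8 Mm = 2.608e+08 m.
From Kepler's third law, (T₁/T₂)² = (a₁/a₂)³, so T₁/T₂ = (a₁/a₂)^(3/2).
a₁/a₂ = 7.335e+09 / 2.608e+08 = 28.125.
T₁/T₂ = (28.125)^(3/2) ≈ 149.2.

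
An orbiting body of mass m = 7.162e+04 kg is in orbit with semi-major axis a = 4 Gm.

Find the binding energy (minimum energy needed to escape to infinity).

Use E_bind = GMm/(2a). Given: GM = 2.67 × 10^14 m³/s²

Convert to SI: a = 4 Gm = 4e+09 m.
Total orbital energy is E = −GMm/(2a); binding energy is E_bind = −E = GMm/(2a).
E_bind = 2.67e+14 · 7.162e+04 / (2 · 4e+09) J ≈ 2.39e+09 J = 2.39 GJ.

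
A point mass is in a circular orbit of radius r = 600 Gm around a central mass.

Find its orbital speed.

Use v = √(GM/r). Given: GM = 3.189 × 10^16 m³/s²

Convert to SI: r = 600 Gm = 6e+11 m.
For a circular orbit, gravity supplies the centripetal force, so v = √(GM / r).
v = √(3.189e+16 / 6e+11) m/s ≈ 230.5 m/s = 230.5 m/s.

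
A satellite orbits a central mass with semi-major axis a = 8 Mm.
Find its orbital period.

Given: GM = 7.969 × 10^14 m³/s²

Convert to SI: a = 8 Mm = 8e+06 m.
Kepler's third law: T = 2π √(a³ / GM).
Substituting a = 8e+06 m and GM = 7.969e+14 m³/s²:
T = 2π √((8e+06)³ / 7.969e+14) s
T ≈ 5036 s = 1.399 hours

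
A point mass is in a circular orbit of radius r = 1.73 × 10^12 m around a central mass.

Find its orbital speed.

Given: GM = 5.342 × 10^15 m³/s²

For a circular orbit, gravity supplies the centripetal force, so v = √(GM / r).
v = √(5.342e+15 / 1.73e+12) m/s ≈ 55.57 m/s = 55.57 m/s.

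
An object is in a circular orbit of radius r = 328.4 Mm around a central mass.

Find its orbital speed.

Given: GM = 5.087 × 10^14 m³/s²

Convert to SI: r = 328.4 Mm = 3.284e+08 m.
For a circular orbit, gravity supplies the centripetal force, so v = √(GM / r).
v = √(5.087e+14 / 3.284e+08) m/s ≈ 1245 m/s = 1.245 km/s.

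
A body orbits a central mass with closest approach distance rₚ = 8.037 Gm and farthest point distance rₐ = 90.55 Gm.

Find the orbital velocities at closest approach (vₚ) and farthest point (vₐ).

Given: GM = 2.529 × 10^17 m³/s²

Convert to SI: rₚ = 8.037 Gm = 8.037e+09 m; rₐ = 90.55 Gm = 9.055e+10 m.
Use the vis-viva equation v² = GM(2/r − 1/a) with a = (rₚ + rₐ)/2 = (8.037e+09 + 9.055e+10)/2 = 4.92935e+10 m.
vₚ = √(GM · (2/rₚ − 1/a)) = √(2.529e+17 · (2/8.037e+09 − 1/4.92935e+10)) m/s ≈ 7603 m/s = 7.603 km/s.
vₐ = √(GM · (2/rₐ − 1/a)) = √(2.529e+17 · (2/9.055e+10 − 1/4.92935e+10)) m/s ≈ 674.8 m/s = 674.8 m/s.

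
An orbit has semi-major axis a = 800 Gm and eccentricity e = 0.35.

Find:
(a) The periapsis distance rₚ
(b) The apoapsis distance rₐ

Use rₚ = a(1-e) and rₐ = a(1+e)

Convert to SI: a = 800 Gm = 8e+11 m.
(a) rₚ = a(1 − e) = 8e+11 · (1 − 0.35) = 8e+11 · 0.65 ≈ 5.2e+11 m = 520 Gm.
(b) rₐ = a(1 + e) = 8e+11 · (1 + 0.35) = 8e+11 · 1.35 ≈ 1.08e+12 m = 1.08 Tm.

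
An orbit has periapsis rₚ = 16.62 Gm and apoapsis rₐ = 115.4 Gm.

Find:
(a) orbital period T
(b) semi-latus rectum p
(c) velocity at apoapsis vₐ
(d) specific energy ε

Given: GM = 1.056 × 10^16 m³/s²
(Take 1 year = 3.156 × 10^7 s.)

Convert to SI: rₚ = 16.62 Gm = 1.662e+10 m; rₐ = 115.4 Gm = 1.154e+11 m.
(a) With a = (rₚ + rₐ)/2 = 6.601e+10 m, T = 2π √(a³/GM) = 2π √((6.601e+10)³/1.056e+16) s ≈ 1.037e+09 s
(b) From a = (rₚ + rₐ)/2 = 6.601e+10 m and e = (rₐ − rₚ)/(rₐ + rₚ) = 0.74822, p = a(1 − e²) = 6.601e+10 · (1 − (0.74822)²) ≈ 2.906e+10 m
(c) With a = (rₚ + rₐ)/2 = 6.601e+10 m, vₐ = √(GM (2/rₐ − 1/a)) = √(1.056e+16 · (2/1.154e+11 − 1/6.601e+10)) m/s ≈ 151.8 m/s
(d) With a = (rₚ + rₐ)/2 = 6.601e+10 m, ε = −GM/(2a) = −1.056e+16/(2 · 6.601e+10) J/kg ≈ -7.999e+04 J/kg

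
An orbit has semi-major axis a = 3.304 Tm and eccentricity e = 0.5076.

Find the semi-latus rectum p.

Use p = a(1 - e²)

Convert to SI: a = 3.304 Tm = 3.304e+12 m.
p = a (1 − e²).
p = 3.304e+12 · (1 − (0.5076)²) = 3.304e+12 · 0.742342 ≈ 2.453e+12 m = 2.453 Tm.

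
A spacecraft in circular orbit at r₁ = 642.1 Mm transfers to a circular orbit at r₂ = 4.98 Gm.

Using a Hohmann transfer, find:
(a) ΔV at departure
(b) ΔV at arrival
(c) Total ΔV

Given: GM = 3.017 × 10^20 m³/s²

Convert to SI: r₁ = 642.1 Mm = 6.421e+08 m; r₂ = 4.98 Gm = 4.98e+09 m.
Transfer semi-major axis: a_t = (r₁ + r₂)/2 = (6.421e+08 + 4.98e+09)/2 = 2.81105e+09 m.
Circular speeds: v₁ = √(GM/r₁) = 685467 m/s, v₂ = √(GM/r₂) = 246135 m/s.
Transfer speeds (vis-viva v² = GM(2/r − 1/a_t)): v₁ᵗ = 912361 m/s, v₂ᵗ = 117636 m/s.
(a) ΔV₁ = |v₁ᵗ − v₁| ≈ 2.269e+05 m/s = 226.9 km/s.
(b) ΔV₂ = |v₂ − v₂ᵗ| ≈ 1.285e+05 m/s = 128.5 km/s.
(c) ΔV_total = ΔV₁ + ΔV₂ ≈ 3.554e+05 m/s = 355.4 km/s.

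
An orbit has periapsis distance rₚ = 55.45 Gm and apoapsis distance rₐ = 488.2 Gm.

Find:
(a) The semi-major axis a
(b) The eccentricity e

Convert to SI: rₚ = 55.45 Gm = 5.545e+10 m; rₐ = 488.2 Gm = 4.882e+11 m.
(a) a = (rₚ + rₐ) / 2 = (5.545e+10 + 4.882e+11) / 2 ≈ 2.718e+11 m = 271.8 Gm.
(b) e = (rₐ − rₚ) / (rₐ + rₚ) = (4.882e+11 − 5.545e+10) / (4.882e+11 + 5.545e+10) ≈ 0.796.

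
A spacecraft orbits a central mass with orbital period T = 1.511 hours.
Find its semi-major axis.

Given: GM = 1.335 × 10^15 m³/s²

Convert to SI: T = 1.511 hours = 5439.6 s.
Invert Kepler's third law: a = (GM · T² / (4π²))^(1/3).
Substituting T = 5439.6 s and GM = 1.335e+15 m³/s²:
a = (1.335e+15 · (5439.6)² / (4π²))^(1/3) m
a ≈ 1e+07 m = 10 Mm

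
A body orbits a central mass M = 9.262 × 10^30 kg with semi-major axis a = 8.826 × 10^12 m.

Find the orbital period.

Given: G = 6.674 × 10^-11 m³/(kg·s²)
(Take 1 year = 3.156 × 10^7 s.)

GM = G · M = 6.674e-11 · 9.262e+30 = 6.18146e+20 m³/s².
Kepler's third law: T = 2π √(a³ / GM).
Substituting a = 8.826e+12 m and GM = 6.18146e+20 m³/s²:
T = 2π √((8.826e+12)³ / 6.18146e+20) s
T ≈ 6.626e+09 s = 210 years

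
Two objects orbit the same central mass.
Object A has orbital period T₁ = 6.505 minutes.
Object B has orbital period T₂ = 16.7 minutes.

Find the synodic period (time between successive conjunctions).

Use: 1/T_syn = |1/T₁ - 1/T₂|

Convert to SI: T₁ = 6.505 minutes = 390.3 s; T₂ = 16.7 minutes = 1002 s.
T_syn = |T₁ · T₂ / (T₁ − T₂)|.
T_syn = |390.3 · 1002 / (390.3 − 1002)| s ≈ 639.3 s = 10.66 minutes.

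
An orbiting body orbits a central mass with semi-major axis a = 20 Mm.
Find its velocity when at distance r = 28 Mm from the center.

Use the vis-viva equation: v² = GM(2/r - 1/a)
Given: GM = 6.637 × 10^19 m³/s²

Convert to SI: a = 20 Mm = 2e+07 m; r = 28 Mm = 2.8e+07 m.
Vis-viva: v = √(GM · (2/r − 1/a)).
2/r − 1/a = 2/2.8e+07 − 1/2e+07 = 2.14286e-08 m⁻¹.
v = √(6.637e+19 · 2.14286e-08) m/s ≈ 1.193e+06 m/s = 1193 km/s.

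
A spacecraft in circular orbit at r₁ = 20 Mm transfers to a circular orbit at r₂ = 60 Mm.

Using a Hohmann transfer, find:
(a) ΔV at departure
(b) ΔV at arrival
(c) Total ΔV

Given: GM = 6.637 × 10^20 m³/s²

Convert to SI: r₁ = 20 Mm = 2e+07 m; r₂ = 60 Mm = 6e+07 m.
Transfer semi-major axis: a_t = (r₁ + r₂)/2 = (2e+07 + 6e+07)/2 = 4e+07 m.
Circular speeds: v₁ = √(GM/r₁) = 5.76064e+06 m/s, v₂ = √(GM/r₂) = 3.32591e+06 m/s.
Transfer speeds (vis-viva v² = GM(2/r − 1/a_t)): v₁ᵗ = 7.05532e+06 m/s, v₂ᵗ = 2.35177e+06 m/s.
(a) ΔV₁ = |v₁ᵗ − v₁| ≈ 1.295e+06 m/s = 1295 km/s.
(b) ΔV₂ = |v₂ − v₂ᵗ| ≈ 9.741e+05 m/s = 974.1 km/s.
(c) ΔV_total = ΔV₁ + ΔV₂ ≈ 2.269e+06 m/s = 2269 km/s.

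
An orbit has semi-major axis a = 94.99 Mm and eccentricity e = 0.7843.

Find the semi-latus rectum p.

Convert to SI: a = 94.99 Mm = 9.499e+07 m.
p = a (1 − e²).
p = 9.499e+07 · (1 − (0.7843)²) = 9.499e+07 · 0.384874 ≈ 3.656e+07 m = 36.56 Mm.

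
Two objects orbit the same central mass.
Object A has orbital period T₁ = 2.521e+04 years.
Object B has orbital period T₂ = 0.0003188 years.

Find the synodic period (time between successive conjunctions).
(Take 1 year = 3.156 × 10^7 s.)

Convert to SI: T₁ = 2.521e+04 years = 7.95628e+11 s; T₂ = 0.0003188 years = 10061.3 s.
T_syn = |T₁ · T₂ / (T₁ − T₂)|.
T_syn = |7.95628e+11 · 10061.3 / (7.95628e+11 − 10061.3)| s ≈ 1.006e+04 s = 0.0003188 years.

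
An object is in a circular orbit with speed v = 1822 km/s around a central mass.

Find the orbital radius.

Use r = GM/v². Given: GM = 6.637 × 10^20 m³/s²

Convert to SI: v = 1822 km/s = 1.822e+06 m/s.
For a circular orbit, v² = GM / r, so r = GM / v².
r = 6.637e+20 / (1.822e+06)² m ≈ 1.999e+08 m = 199.9 Mm.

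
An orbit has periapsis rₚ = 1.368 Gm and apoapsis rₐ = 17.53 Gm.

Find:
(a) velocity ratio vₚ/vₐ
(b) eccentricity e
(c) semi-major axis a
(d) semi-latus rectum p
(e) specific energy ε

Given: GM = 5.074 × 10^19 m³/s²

Convert to SI: rₚ = 1.368 Gm = 1.368e+09 m; rₐ = 17.53 Gm = 1.753e+10 m.
(a) Conservation of angular momentum (rₚvₚ = rₐvₐ) gives vₚ/vₐ = rₐ/rₚ = 1.753e+10/1.368e+09 ≈ 12.81
(b) e = (rₐ − rₚ)/(rₐ + rₚ) = (1.753e+10 − 1.368e+09)/(1.753e+10 + 1.368e+09) ≈ 0.8552
(c) a = (rₚ + rₐ)/2 = (1.368e+09 + 1.753e+10)/2 ≈ 9.449e+09 m
(d) From a = (rₚ + rₐ)/2 = 9.449e+09 m and e = (rₐ − rₚ)/(rₐ + rₚ) = 0.855223, p = a(1 − e²) = 9.449e+09 · (1 − (0.855223)²) ≈ 2.538e+09 m
(e) With a = (rₚ + rₐ)/2 = 9.449e+09 m, ε = −GM/(2a) = −5.074e+19/(2 · 9.449e+09) J/kg ≈ -2.685e+09 J/kg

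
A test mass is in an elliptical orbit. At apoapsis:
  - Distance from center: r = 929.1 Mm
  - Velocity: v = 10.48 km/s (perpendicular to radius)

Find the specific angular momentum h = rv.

Convert to SI: r = 929.1 Mm = 9.291e+08 m; v = 10.48 km/s = 10480 m/s.
With v perpendicular to r, h = r · v.
h = 9.291e+08 · 10480 m²/s ≈ 9.737e+12 m²/s.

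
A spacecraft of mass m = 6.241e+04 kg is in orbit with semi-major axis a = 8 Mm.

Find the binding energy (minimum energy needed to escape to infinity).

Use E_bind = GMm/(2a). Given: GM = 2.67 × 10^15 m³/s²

Convert to SI: a = 8 Mm = 8e+06 m.
Total orbital energy is E = −GMm/(2a); binding energy is E_bind = −E = GMm/(2a).
E_bind = 2.67e+15 · 6.241e+04 / (2 · 8e+06) J ≈ 1.041e+13 J = 10.41 TJ.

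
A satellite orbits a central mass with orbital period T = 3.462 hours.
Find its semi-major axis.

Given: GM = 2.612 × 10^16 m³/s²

Convert to SI: T = 3.462 hours = 12463.2 s.
Invert Kepler's third law: a = (GM · T² / (4π²))^(1/3).
Substituting T = 12463.2 s and GM = 2.612e+16 m³/s²:
a = (2.612e+16 · (12463.2)² / (4π²))^(1/3) m
a ≈ 4.684e+07 m = 46.84 Mm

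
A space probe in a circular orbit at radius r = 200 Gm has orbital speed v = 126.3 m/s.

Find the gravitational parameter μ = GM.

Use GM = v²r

Convert to SI: r = 200 Gm = 2e+11 m.
For a circular orbit v² = GM/r, so GM = v² · r.
GM = (126.3)² · 2e+11 m³/s² ≈ 3.19e+15 m³/s² = 3.19 × 10^15 m³/s².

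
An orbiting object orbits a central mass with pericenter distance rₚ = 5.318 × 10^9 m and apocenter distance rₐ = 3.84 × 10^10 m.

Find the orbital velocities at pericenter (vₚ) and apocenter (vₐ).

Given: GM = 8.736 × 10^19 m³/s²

Use the vis-viva equation v² = GM(2/r − 1/a) with a = (rₚ + rₐ)/2 = (5.318e+09 + 3.84e+10)/2 = 2.1859e+10 m.
vₚ = √(GM · (2/rₚ − 1/a)) = √(8.736e+19 · (2/5.318e+09 − 1/2.1859e+10)) m/s ≈ 1.699e+05 m/s = 169.9 km/s.
vₐ = √(GM · (2/rₐ − 1/a)) = √(8.736e+19 · (2/3.84e+10 − 1/2.1859e+10)) m/s ≈ 2.353e+04 m/s = 23.53 km/s.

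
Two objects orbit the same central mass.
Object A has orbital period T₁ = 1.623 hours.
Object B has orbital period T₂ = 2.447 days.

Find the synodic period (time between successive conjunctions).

Convert to SI: T₁ = 1.623 hours = 5842.8 s; T₂ = 2.447 days = 211421 s.
T_syn = |T₁ · T₂ / (T₁ − T₂)|.
T_syn = |5842.8 · 211421 / (5842.8 − 211421)| s ≈ 6009 s = 1.669 hours.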